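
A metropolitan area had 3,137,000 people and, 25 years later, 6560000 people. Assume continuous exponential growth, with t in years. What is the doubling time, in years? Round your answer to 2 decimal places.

r = ln(6560000/3137000) / 25 = ln(2.09117) / 25 ≈ 0.029509 per year
doubling time = ln 2 / |r| = 0.69315 / 0.029509

doubling time ≈ 23.49 years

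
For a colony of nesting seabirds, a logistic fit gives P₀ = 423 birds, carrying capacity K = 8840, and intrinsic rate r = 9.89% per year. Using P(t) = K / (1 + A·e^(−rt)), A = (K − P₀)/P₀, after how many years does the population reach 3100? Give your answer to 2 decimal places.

t ≈ 24.01 years

A = (8840 − 423)/423 = 19.89835
3100 = 8840/(1 + 19.89835·e^(−0.0989t)) → 1 + 19.89835·e^(−0.0989t) = 2.85161
e^(−0.0989t) = 0.093054 → t = ln(10.74649)/0.0989 = 2.37458/0.0989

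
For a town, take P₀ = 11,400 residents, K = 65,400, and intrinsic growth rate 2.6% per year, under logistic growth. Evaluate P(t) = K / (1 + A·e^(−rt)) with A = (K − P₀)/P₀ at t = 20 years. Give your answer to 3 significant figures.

A = (65400 − 11400)/11400 = 4.73684
P(20) = 65400 / (1 + 4.73684·e^(−0.026·20)) = 65400 / (1 + 4.73684·0.594521)
= 65400 / 3.81615 ≈ 17137.69

≈ 17,100 residents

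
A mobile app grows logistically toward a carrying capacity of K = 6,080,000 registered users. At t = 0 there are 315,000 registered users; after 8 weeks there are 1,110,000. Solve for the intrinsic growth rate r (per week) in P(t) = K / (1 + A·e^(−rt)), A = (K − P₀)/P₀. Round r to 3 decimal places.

A = (6080000 − 315000)/315000 = 18.30159
1110000 = 6080000/(1 + 18.30159·e^(−r·8)) → e^(−8r) = (5.47748 − 1)/18.30159 = 0.24465
r = −ln(0.24465)/8 = 1.40793/8

r ≈ 0.176 per week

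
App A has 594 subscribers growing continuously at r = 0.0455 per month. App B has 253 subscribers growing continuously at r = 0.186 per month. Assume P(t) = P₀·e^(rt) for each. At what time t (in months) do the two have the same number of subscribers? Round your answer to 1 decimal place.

594·e^(0.0455t) = 253·e^(0.186t)
594/253 = e^((0.186 − 0.0455)t) → ln(2.34783) = 0.1405·t
t = 0.85349 / 0.1405

t ≈ 6.1 months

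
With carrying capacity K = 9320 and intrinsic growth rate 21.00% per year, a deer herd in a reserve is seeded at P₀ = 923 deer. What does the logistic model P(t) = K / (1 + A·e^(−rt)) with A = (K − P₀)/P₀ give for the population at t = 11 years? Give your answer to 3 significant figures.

A = (9320 − 923)/923 = 9.09751
P(11) = 9320 / (1 + 9.09751·e^(−0.21·11)) = 9320 / (1 + 9.09751·0.099261)
= 9320 / 1.90303 ≈ 4897.45

≈ 4,900 deer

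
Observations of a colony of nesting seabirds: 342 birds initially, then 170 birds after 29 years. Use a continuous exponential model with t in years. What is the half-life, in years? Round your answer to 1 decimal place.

half-life ≈ 28.8 years

r = ln(170/342) / 29 = ln(0.49708) / 29 ≈ -0.024104 per year
half-life = ln 2 / |r| = 0.69315 / 0.024104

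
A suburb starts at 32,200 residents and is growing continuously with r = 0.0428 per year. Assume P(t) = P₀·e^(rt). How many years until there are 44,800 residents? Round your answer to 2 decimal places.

t ≈ 7.72 years

44800 = 32200 · e^(0.0428·t)
t = ln(44800/32200) / 0.0428 = ln(1.3913) / 0.0428 = 0.33024 / 0.0428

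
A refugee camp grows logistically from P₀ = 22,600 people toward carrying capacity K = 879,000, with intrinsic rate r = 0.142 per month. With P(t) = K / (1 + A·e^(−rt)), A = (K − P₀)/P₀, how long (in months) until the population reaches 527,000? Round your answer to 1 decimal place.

A = (879000 − 22600)/22600 = 37.89381
527000 = 879000/(1 + 37.89381·e^(−0.142t)) → 1 + 37.89381·e^(−0.142t) = 1.66793
e^(−0.142t) = 0.017626 → t = ln(56.73306)/0.142 = 4.03836/0.142

t ≈ 28.4 months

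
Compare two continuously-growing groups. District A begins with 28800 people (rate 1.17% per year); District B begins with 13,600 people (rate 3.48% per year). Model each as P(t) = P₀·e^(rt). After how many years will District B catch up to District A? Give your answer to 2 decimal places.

t ≈ 32.48 years

28800·e^(0.0117t) = 13600·e^(0.0348t)
28800/13600 = e^((0.0348 − 0.0117)t) → ln(2.11765) = 0.0231·t
t = 0.75031 / 0.0231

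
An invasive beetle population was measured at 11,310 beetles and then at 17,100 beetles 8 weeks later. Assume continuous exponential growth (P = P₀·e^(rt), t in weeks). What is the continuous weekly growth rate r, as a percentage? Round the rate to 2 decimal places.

17100 = 11310 · e^(r·8)
e^(8r) = 17100/11310 = 1.51194
r = ln(1.51194) / 8 = 0.41339 / 8

r ≈ 5.17% per week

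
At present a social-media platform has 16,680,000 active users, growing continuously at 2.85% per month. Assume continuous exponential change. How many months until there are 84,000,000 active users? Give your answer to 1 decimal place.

t ≈ 56.7 months

84000000 = 16680000 · e^(0.0285·t)
t = ln(84000000/16680000) / 0.0285 = ln(5.03597) / 0.0285 = 1.61661 / 0.0285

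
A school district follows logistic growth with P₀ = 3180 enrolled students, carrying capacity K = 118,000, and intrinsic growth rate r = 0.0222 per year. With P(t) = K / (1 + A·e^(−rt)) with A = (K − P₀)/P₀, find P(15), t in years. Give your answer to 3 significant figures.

≈ 4,390 enrolled students

A = (118000 − 3180)/3180 = 36.10692
P(15) = 118000 / (1 + 36.10692·e^(−0.0222·15)) = 118000 / (1 + 36.10692·0.71677)
= 118000 / 26.88036 ≈ 4389.82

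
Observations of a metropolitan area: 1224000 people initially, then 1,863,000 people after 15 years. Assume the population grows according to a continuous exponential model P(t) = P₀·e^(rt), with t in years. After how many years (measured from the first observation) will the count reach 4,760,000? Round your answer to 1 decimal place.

t ≈ 48.5 years

r = ln(1863000/1224000) / 15 ≈ 0.028004 per year
t = ln(4760000/1224000) / r = 1.35812 / 0.028004 ≈ 48.497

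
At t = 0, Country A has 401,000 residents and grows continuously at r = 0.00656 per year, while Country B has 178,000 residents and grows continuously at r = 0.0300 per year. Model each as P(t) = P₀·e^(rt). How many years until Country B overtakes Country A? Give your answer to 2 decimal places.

t ≈ 34.65 years

401000·e^(0.00656t) = 178000·e^(0.03t)
401000/178000 = e^((0.03 − 0.00656)t) → ln(2.25281) = 0.02344·t
t = 0.81218 / 0.02344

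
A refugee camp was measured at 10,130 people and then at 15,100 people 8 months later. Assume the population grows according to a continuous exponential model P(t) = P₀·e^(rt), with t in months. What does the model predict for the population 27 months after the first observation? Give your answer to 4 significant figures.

r = ln(15100/10130) / 8 ≈ 0.049899 per month
P(27) = 10130 · e^(0.049899·27) = 10130 · 3.84694 ≈ 38969.49

≈ 38,970 people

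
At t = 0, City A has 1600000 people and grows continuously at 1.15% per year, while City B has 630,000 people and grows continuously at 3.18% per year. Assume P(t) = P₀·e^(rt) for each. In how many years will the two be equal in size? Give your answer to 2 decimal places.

1600000·e^(0.0115t) = 630000·e^(0.0318t)
1600000/630000 = e^((0.0318 − 0.0115)t) → ln(2.53968) = 0.0203·t
t = 0.93204 / 0.0203

t ≈ 45.91 years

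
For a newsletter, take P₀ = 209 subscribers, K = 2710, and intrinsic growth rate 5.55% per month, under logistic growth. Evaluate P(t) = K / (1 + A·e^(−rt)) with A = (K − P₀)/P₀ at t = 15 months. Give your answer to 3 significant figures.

A = (2710 − 209)/209 = 11.96651
P(15) = 2710 / (1 + 11.96651·e^(−0.0555·15)) = 2710 / (1 + 11.96651·0.434961)
= 2710 / 6.20496 ≈ 436.75

≈ 437 subscribers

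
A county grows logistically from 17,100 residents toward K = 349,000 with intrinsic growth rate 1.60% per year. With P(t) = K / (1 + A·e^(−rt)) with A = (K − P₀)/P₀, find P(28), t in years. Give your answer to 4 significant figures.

A = (349000 − 17100)/17100 = 19.40936
P(28) = 349000 / (1 + 19.40936·e^(−0.016·28)) = 349000 / (1 + 19.40936·0.638905)
= 349000 / 13.40073 ≈ 26043.36

≈ 26,040 residents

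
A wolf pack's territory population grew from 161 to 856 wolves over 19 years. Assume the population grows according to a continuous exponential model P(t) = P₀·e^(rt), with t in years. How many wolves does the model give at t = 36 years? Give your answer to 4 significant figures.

r = ln(856/161) / 19 ≈ 0.08794 per year
P(36) = 161 · e^(0.08794·36) = 161 · 23.70892 ≈ 3817.14

≈ 3,817 wolves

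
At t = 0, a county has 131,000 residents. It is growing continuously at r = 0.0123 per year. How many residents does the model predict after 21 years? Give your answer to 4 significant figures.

≈ 169,600 residents

P(21) = 131000 · e^(0.0123·21) = 131000 · e^(0.2583)
= 131000 · 1.29473 ≈ 169609.26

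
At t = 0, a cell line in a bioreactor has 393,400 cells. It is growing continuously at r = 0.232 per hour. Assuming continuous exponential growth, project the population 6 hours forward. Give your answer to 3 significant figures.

P(6) = 393400 · e^(0.232·6) = 393400 · e^(1.392)
= 393400 · 4.02289 ≈ 1582604.06

≈ 1,580,000 cells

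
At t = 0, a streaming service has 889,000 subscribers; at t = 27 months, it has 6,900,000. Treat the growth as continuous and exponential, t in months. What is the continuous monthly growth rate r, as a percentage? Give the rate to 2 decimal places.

r ≈ 7.59% per month

6900000 = 889000 · e^(r·27)
e^(27r) = 6900000/889000 = 7.76153
r = ln(7.76153) / 27 = 2.04918 / 27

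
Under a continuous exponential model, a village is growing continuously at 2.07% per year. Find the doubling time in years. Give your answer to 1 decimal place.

doubling time = ln(2) / |r| = 0.69315 / 0.0207

doubling time ≈ 33.5 years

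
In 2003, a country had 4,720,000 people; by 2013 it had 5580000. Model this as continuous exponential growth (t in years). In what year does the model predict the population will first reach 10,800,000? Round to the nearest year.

r = ln(5580000/4720000) / 10 = 0.16738/10 ≈ 0.016738 per year
t = ln(10800000/4720000) / r = 0.82774/0.016738 ≈ 49.45 years after 2003

year 2052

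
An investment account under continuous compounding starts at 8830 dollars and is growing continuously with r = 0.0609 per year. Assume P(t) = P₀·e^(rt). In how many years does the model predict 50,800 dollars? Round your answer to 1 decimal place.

t ≈ 28.7 years

50800 = 8830 · e^(0.0609·t)
t = ln(50800/8830) / 0.0609 = ln(5.75311) / 0.0609 = 1.74974 / 0.0609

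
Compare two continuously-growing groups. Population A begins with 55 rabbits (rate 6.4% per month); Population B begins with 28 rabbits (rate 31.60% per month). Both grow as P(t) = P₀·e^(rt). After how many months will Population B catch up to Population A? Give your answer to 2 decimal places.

55·e^(0.064t) = 28·e^(0.316t)
55/28 = e^((0.316 − 0.064)t) → ln(1.96429) = 0.252·t
t = 0.67513 / 0.252

t ≈ 2.68 months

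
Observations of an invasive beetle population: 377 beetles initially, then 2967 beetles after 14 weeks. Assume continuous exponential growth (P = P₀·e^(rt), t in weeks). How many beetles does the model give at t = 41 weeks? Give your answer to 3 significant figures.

r = ln(2967/377) / 14 ≈ 0.147362 per week
P(41) = 377 · e^(0.147362·41) = 377 · 420.6591 ≈ 158588.48

≈ 159,000 beetles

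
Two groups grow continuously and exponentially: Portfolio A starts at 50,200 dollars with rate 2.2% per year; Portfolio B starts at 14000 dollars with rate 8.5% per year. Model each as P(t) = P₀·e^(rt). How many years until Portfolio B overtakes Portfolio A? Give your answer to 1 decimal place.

t ≈ 20.3 years

50200·e^(0.022t) = 14000·e^(0.085t)
50200/14000 = e^((0.085 − 0.022)t) → ln(3.58571) = 0.063·t
t = 1.27696 / 0.063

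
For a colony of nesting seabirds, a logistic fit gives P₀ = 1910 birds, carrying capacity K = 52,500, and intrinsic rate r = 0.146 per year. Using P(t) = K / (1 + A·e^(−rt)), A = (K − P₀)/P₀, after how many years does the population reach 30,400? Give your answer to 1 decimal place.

t ≈ 24.6 years

A = (52500 − 1910)/1910 = 26.48691
30400 = 52500/(1 + 26.48691·e^(−0.146t)) → 1 + 26.48691·e^(−0.146t) = 1.72697
e^(−0.146t) = 0.027447 → t = ln(36.43448)/0.146 = 3.59552/0.146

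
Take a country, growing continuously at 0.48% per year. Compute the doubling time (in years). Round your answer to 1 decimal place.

doubling time ≈ 144.4 years

doubling time = ln(2) / |r| = 0.69315 / 0.0048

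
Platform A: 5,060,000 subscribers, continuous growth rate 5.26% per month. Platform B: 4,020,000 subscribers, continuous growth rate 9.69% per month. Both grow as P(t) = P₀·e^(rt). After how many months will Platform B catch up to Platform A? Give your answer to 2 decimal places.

t ≈ 5.19 months

5060000·e^(0.0526t) = 4020000·e^(0.0969t)
5060000/4020000 = e^((0.0969 − 0.0526)t) → ln(1.25871) = 0.0443·t
t = 0.23008 / 0.0443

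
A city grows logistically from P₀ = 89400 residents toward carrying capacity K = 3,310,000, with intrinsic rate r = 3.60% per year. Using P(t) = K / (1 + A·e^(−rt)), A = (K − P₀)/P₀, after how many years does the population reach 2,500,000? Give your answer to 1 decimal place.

t ≈ 130.9 years

A = (3310000 − 89400)/89400 = 36.02461
2500000 = 3310000/(1 + 36.02461·e^(−0.036t)) → 1 + 36.02461·e^(−0.036t) = 1.324
e^(−0.036t) = 0.008994 → t = ln(111.18706)/0.036 = 4.71121/0.036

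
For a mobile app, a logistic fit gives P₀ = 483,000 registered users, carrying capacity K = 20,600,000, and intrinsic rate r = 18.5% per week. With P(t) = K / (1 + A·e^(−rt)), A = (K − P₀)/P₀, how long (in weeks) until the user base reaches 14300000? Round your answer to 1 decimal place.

t ≈ 24.6 weeks

A = (20600000 − 483000)/483000 = 41.6501
14300000 = 20600000/(1 + 41.6501·e^(−0.185t)) → 1 + 41.6501·e^(−0.185t) = 1.44056
e^(−0.185t) = 0.010578 → t = ln(94.53912)/0.185 = 4.54901/0.185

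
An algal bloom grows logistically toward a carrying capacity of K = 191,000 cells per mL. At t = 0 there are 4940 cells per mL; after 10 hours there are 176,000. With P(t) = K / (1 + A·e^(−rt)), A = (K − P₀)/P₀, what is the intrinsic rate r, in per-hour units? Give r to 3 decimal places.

A = (191000 − 4940)/4940 = 37.66397
176000 = 191000/(1 + 37.66397·e^(−r·10)) → e^(−10r) = (1.08523 − 1)/37.66397 = 0.002263
r = −ln(0.002263)/10 = 6.09114/10

r ≈ 0.609 per hour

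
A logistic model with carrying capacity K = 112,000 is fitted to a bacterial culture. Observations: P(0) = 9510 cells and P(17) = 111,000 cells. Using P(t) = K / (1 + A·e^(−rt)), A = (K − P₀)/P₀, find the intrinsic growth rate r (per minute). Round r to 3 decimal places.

A = (112000 − 9510)/9510 = 10.77708
111000 = 112000/(1 + 10.77708·e^(−r·17)) → e^(−17r) = (1.00901 − 1)/10.77708 = 0.000836
r = −ln(0.000836)/17 = 7.08695/17

r ≈ 0.417 per minute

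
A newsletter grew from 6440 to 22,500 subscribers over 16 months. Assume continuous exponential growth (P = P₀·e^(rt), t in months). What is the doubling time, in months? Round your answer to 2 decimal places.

r = ln(22500/6440) / 16 = ln(3.49379) / 16 ≈ 0.078187 per month
doubling time = ln 2 / |r| = 0.69315 / 0.078187

doubling time ≈ 8.87 months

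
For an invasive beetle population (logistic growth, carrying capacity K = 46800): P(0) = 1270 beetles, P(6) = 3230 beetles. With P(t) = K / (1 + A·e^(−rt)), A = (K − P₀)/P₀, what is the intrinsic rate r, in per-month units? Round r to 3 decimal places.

A = (46800 − 1270)/1270 = 35.85039
3230 = 46800/(1 + 35.85039·e^(−r·6)) → e^(−6r) = (14.48916 − 1)/35.85039 = 0.376263
r = −ln(0.376263)/6 = 0.97747/6

r ≈ 0.163 per month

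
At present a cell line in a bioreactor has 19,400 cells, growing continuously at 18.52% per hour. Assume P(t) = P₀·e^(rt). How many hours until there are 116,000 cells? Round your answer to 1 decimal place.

t ≈ 9.7 hours

116000 = 19400 · e^(0.1852·t)
t = ln(116000/19400) / 0.1852 = ln(5.97938) / 0.1852 = 1.78832 / 0.1852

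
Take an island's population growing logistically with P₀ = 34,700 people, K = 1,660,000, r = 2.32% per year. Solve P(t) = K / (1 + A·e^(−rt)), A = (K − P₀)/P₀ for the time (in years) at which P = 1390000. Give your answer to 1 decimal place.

A = (1660000 − 34700)/34700 = 46.83862
1390000 = 1660000/(1 + 46.83862·e^(−0.0232t)) → 1 + 46.83862·e^(−0.0232t) = 1.19424
e^(−0.0232t) = 0.004147 → t = ln(241.13214)/0.0232 = 5.48535/0.0232

t ≈ 236.4 years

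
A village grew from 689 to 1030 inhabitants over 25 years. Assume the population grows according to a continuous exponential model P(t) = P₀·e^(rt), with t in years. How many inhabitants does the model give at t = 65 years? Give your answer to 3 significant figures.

≈ 1,960 inhabitants

r = ln(1030/689) / 25 ≈ 0.016083 per year
P(65) = 689 · e^(0.016083·65) = 689 · 2.84451 ≈ 1959.86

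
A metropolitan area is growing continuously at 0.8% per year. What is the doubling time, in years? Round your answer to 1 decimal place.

doubling time = ln(2) / |r| = 0.69315 / 0.008

doubling time ≈ 86.6 years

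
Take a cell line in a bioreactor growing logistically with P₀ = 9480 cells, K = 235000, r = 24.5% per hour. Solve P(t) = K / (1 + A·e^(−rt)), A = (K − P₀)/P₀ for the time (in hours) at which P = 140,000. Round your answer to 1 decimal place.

A = (235000 − 9480)/9480 = 23.78903
140000 = 235000/(1 + 23.78903·e^(−0.245t)) → 1 + 23.78903·e^(−0.245t) = 1.67857
e^(−0.245t) = 0.028525 → t = ln(35.05752)/0.245 = 3.55699/0.245

t ≈ 14.5 hours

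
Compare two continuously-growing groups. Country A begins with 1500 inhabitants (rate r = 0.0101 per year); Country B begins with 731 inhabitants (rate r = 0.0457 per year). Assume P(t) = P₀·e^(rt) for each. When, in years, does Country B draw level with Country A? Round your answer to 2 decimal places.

t ≈ 20.19 years

1500·e^(0.0101t) = 731·e^(0.0457t)
1500/731 = e^((0.0457 − 0.0101)t) → ln(2.05198) = 0.0356·t
t = 0.71881 / 0.0356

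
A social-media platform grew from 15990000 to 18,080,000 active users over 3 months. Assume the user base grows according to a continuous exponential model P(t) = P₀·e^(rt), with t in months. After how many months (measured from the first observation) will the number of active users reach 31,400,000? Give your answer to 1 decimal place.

t ≈ 16.5 months

r = ln(18080000/15990000) / 3 ≈ 0.040948 per month
t = ln(31400000/15990000) / r = 0.67484 / 0.040948 ≈ 16.481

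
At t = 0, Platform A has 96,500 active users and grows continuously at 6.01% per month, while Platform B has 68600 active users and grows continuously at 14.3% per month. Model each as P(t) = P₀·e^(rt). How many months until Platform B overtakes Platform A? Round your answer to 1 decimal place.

t ≈ 4.1 months

96500·e^(0.0601t) = 68600·e^(0.143t)
96500/68600 = e^((0.143 − 0.0601)t) → ln(1.40671) = 0.0829·t
t = 0.34125 / 0.0829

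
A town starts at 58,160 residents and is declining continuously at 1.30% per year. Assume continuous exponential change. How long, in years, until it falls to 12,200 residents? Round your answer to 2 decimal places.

12200 = 58160 · e^(-0.013·t)
t = ln(12200/58160) / -0.013 = ln(0.20977) / -0.013 = -1.56176 / -0.013

t ≈ 120.14 years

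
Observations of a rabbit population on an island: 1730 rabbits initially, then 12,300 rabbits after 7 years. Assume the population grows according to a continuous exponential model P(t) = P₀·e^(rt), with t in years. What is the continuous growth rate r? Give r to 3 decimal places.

12300 = 1730 · e^(r·7)
e^(7r) = 12300/1730 = 7.10983
r = ln(7.10983) / 7 = 1.96148 / 7

r ≈ 0.280 per year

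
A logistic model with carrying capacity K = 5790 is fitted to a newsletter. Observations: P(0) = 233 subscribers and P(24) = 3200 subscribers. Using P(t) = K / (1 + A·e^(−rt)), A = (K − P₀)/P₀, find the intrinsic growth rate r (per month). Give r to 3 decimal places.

r ≈ 0.141 per month

A = (5790 − 233)/233 = 23.84979
3200 = 5790/(1 + 23.84979·e^(−r·24)) → e^(−24r) = (1.80937 − 1)/23.84979 = 0.033936
r = −ln(0.033936)/24 = 3.38327/24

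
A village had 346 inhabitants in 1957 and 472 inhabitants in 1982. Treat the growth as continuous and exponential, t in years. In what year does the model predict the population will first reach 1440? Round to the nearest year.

year 2072

r = ln(472/346) / 25 = 0.31054/25 ≈ 0.012422 per year
t = ln(1440/346) / r = 1.42596/0.012422 ≈ 114.8 years after 1957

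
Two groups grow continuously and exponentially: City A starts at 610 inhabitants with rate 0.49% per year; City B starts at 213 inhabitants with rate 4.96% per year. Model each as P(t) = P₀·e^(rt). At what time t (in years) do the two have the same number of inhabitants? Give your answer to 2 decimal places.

t ≈ 23.54 years

610·e^(0.0049t) = 213·e^(0.0496t)
610/213 = e^((0.0496 − 0.0049)t) → ln(2.86385) = 0.0447·t
t = 1.05217 / 0.0447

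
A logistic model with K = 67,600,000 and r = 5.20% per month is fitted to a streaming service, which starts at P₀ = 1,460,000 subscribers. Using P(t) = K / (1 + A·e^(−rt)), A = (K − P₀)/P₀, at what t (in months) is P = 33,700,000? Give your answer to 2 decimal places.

t ≈ 73.22 months

A = (67600000 − 1460000)/1460000 = 45.30137
33700000 = 67600000/(1 + 45.30137·e^(−0.052t)) → 1 + 45.30137·e^(−0.052t) = 2.00593
e^(−0.052t) = 0.022205 → t = ln(45.03411)/0.052 = 3.80742/0.052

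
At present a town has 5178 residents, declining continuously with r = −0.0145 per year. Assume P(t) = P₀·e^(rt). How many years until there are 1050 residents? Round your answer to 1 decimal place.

1050 = 5178 · e^(-0.0145·t)
t = ln(1050/5178) / -0.0145 = ln(0.20278) / -0.0145 = -1.59563 / -0.0145

t ≈ 110.0 years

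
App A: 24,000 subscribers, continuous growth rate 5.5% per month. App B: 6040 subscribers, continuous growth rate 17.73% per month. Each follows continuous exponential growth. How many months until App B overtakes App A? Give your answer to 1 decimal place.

24000·e^(0.055t) = 6040·e^(0.1773t)
24000/6040 = e^((0.1773 − 0.055)t) → ln(3.97351) = 0.1223·t
t = 1.37965 / 0.1223

t ≈ 11.3 months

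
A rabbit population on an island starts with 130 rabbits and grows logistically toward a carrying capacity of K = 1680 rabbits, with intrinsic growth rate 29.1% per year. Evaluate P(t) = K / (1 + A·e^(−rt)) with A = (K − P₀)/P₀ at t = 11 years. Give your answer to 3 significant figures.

≈ 1,130 rabbits

A = (1680 − 130)/130 = 11.92308
P(11) = 1680 / (1 + 11.92308·e^(−0.291·11)) = 1680 / (1 + 11.92308·0.040721)
= 1680 / 1.48553 ≈ 1130.91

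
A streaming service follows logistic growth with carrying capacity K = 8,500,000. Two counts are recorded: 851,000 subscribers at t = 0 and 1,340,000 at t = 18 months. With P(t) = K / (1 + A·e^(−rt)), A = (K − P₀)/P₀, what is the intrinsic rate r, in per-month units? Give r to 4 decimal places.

A = (8500000 − 851000)/851000 = 8.98825
1340000 = 8500000/(1 + 8.98825·e^(−r·18)) → e^(−18r) = (6.34328 − 1)/8.98825 = 0.594474
r = −ln(0.594474)/18 = 0.52008/18

r ≈ 0.0289 per month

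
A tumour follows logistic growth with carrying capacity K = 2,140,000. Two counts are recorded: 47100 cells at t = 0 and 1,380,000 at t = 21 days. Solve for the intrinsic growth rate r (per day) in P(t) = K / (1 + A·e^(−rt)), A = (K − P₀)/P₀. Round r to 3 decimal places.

r ≈ 0.209 per day

A = (2140000 − 47100)/47100 = 44.43524
1380000 = 2140000/(1 + 44.43524·e^(−r·21)) → e^(−21r) = (1.55072 − 1)/44.43524 = 0.012394
r = −ln(0.012394)/21 = 4.39055/21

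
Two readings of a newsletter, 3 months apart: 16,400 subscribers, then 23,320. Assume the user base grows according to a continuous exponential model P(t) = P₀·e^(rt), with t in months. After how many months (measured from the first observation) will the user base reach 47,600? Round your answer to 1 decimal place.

r = ln(23320/16400) / 3 ≈ 0.117343 per month
t = ln(47600/16400) / r = 1.06555 / 0.117343 ≈ 9.081

t ≈ 9.1 months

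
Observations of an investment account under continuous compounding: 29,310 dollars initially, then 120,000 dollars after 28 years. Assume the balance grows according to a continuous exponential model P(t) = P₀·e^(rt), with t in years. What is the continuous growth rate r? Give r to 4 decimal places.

120000 = 29310 · e^(r·28)
e^(28r) = 120000/29310 = 4.09417
r = ln(4.09417) / 28 = 1.40956 / 28

r ≈ 0.0503 per year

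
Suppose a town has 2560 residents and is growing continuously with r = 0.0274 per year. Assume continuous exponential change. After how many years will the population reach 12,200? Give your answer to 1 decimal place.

12200 = 2560 · e^(0.0274·t)
t = ln(12200/2560) / 0.0274 = ln(4.76562) / 0.0274 = 1.56143 / 0.0274

t ≈ 57.0 years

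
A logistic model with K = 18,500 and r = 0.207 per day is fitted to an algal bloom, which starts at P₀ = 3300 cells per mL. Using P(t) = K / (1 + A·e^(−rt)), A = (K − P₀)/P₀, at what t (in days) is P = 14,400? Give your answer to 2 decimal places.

t ≈ 13.45 days

A = (18500 − 3300)/3300 = 4.60606
14400 = 18500/(1 + 4.60606·e^(−0.207t)) → 1 + 4.60606·e^(−0.207t) = 1.28472
e^(−0.207t) = 0.061815 → t = ln(16.17738)/0.207 = 2.78361/0.207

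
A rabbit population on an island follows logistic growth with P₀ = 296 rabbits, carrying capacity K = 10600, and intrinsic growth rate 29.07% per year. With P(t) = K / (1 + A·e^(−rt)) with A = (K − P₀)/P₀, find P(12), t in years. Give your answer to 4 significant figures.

≈ 5,137 rabbits

A = (10600 − 296)/296 = 34.81081
P(12) = 10600 / (1 + 34.81081·e^(−0.2907·12)) = 10600 / (1 + 34.81081·0.03055)
= 10600 / 2.06346 ≈ 5137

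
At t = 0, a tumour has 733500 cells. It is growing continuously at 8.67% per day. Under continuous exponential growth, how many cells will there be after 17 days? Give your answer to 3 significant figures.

P(17) = 733500 · e^(0.0867·17) = 733500 · e^(1.4739)
= 733500 · 4.36623 ≈ 3202629.91

≈ 3,200,000 cells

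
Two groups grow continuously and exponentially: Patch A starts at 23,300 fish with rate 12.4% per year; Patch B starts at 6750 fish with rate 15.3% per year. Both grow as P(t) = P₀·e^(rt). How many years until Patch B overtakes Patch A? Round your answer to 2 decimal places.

23300·e^(0.124t) = 6750·e^(0.153t)
23300/6750 = e^((0.153 − 0.124)t) → ln(3.45185) = 0.029·t
t = 1.23891 / 0.029

t ≈ 42.72 years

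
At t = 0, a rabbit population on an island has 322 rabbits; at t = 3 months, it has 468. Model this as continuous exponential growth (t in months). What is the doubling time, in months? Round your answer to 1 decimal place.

r = ln(468/322) / 3 = ln(1.45342) / 3 ≈ 0.124639 per month
doubling time = ln 2 / |r| = 0.69315 / 0.124639

doubling time ≈ 5.6 months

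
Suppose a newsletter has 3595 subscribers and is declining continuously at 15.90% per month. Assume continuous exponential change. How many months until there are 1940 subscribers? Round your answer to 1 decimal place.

t ≈ 3.9 months

1940 = 3595 · e^(-0.159·t)
t = ln(1940/3595) / -0.159 = ln(0.53964) / -0.159 = -0.61686 / -0.159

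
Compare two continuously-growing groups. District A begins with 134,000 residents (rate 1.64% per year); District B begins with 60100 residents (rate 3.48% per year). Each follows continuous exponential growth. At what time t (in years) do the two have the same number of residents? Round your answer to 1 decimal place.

134000·e^(0.0164t) = 60100·e^(0.0348t)
134000/60100 = e^((0.0348 − 0.0164)t) → ln(2.22962) = 0.0184·t
t = 0.80183 / 0.0184

t ≈ 43.6 years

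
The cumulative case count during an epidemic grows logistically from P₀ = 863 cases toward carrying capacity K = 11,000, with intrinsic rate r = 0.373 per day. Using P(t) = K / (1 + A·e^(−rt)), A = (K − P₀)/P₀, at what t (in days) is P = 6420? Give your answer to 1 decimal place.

A = (11000 − 863)/863 = 11.74623
6420 = 11000/(1 + 11.74623·e^(−0.373t)) → 1 + 11.74623·e^(−0.373t) = 1.7134
e^(−0.373t) = 0.060734 → t = ln(16.46525)/0.373 = 2.80125/0.373

t ≈ 7.5 days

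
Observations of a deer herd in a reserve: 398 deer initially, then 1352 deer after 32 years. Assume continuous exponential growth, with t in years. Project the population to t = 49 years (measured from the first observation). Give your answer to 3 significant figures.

r = ln(1352/398) / 32 ≈ 0.038215 per year
P(49) = 398 · e^(0.038215·49) = 398 · 6.50485 ≈ 2588.93

≈ 2,590 deer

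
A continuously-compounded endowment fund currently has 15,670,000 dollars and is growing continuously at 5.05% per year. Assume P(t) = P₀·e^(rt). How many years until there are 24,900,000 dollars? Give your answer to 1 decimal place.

t ≈ 9.2 years

24900000 = 15670000 · e^(0.0505·t)
t = ln(24900000/15670000) / 0.0505 = ln(1.58902) / 0.0505 = 0.46312 / 0.0505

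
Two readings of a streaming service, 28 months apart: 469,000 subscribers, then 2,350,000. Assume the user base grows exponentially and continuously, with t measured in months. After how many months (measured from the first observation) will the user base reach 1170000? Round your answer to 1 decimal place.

t ≈ 15.9 months

r = ln(2350000/469000) / 28 ≈ 0.057556 per month
t = ln(1170000/469000) / r = 0.91416 / 0.057556 ≈ 15.883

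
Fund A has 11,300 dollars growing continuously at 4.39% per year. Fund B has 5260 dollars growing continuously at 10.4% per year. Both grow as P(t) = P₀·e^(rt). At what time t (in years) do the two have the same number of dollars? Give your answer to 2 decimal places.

11300·e^(0.0439t) = 5260·e^(0.104t)
11300/5260 = e^((0.104 − 0.0439)t) → ln(2.14829) = 0.0601·t
t = 0.76467 / 0.0601

t ≈ 12.72 years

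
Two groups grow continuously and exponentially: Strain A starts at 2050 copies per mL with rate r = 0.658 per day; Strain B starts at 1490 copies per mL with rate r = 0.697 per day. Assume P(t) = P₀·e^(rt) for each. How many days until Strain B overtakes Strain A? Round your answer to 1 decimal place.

2050·e^(0.658t) = 1490·e^(0.697t)
2050/1490 = e^((0.697 − 0.658)t) → ln(1.37584) = 0.039·t
t = 0.31906 / 0.039

t ≈ 8.2 days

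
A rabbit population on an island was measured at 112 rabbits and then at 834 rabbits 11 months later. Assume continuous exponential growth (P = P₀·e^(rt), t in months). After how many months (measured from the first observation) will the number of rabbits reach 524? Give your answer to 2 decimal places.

t ≈ 8.45 months

r = ln(834/112) / 11 ≈ 0.182521 per month
t = ln(524/112) / r = 1.54299 / 0.182521 ≈ 8.454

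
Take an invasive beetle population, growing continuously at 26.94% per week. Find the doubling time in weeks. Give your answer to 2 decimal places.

doubling time = ln(2) / |r| = 0.69315 / 0.2694

doubling time ≈ 2.57 weeks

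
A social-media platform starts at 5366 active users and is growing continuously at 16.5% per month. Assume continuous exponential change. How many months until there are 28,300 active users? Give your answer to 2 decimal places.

t ≈ 10.08 months

28300 = 5366 · e^(0.165·t)
t = ln(28300/5366) / 0.165 = ln(5.27395) / 0.165 = 1.66278 / 0.165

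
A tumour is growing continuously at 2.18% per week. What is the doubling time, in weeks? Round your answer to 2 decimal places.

doubling time = ln(2) / |r| = 0.69315 / 0.0218

doubling time ≈ 31.80 weeks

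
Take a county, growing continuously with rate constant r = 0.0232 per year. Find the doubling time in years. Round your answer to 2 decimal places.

doubling time = ln(2) / |r| = 0.69315 / 0.0232

doubling time ≈ 29.88 years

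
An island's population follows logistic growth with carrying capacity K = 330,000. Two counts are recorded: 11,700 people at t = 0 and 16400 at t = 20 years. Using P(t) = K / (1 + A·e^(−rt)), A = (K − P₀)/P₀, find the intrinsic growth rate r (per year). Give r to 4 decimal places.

A = (330000 − 11700)/11700 = 27.20513
16400 = 330000/(1 + 27.20513·e^(−r·20)) → e^(−20r) = (20.12195 − 1)/27.20513 = 0.70288
r = −ln(0.70288)/20 = 0.35257/20

r ≈ 0.0176 per year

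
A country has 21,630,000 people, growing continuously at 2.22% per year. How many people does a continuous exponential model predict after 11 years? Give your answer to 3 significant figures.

≈ 27,600,000 people

P(11) = 21630000 · e^(0.0222·11) = 21630000 · e^(0.2442)
= 21630000 · 1.2766 ≈ 27612849.89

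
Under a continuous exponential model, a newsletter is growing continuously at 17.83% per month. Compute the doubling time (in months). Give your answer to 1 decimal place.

doubling time = ln(2) / |r| = 0.69315 / 0.1783

doubling time ≈ 3.9 months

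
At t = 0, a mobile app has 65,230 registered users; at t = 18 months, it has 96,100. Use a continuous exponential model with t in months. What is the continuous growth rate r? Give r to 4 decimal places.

r ≈ 0.0215 per month

96100 = 65230 · e^(r·18)
e^(18r) = 96100/65230 = 1.47325
r = ln(1.47325) / 18 = 0.38747 / 18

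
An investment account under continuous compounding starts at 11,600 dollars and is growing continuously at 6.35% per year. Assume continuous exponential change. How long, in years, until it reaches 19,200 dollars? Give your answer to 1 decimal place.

t ≈ 7.9 years

19200 = 11600 · e^(0.0635·t)
t = ln(19200/11600) / 0.0635 = ln(1.65517) / 0.0635 = 0.50391 / 0.0635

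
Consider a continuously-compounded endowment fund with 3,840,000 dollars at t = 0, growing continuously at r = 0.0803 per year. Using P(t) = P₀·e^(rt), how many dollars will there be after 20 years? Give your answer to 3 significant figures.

P(20) = 3840000 · e^(0.0803·20) = 3840000 · e^(1.606)
= 3840000 · 4.98284 ≈ 19134105.42

≈ 19,100,000 dollars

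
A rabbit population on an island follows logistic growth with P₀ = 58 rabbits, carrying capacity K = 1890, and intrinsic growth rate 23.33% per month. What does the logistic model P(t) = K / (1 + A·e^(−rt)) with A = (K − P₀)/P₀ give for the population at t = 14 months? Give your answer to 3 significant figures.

A = (1890 − 58)/58 = 31.58621
P(14) = 1890 / (1 + 31.58621·e^(−0.2333·14)) = 1890 / (1 + 31.58621·0.038151)
= 1890 / 2.20505 ≈ 857.12

≈ 857 rabbits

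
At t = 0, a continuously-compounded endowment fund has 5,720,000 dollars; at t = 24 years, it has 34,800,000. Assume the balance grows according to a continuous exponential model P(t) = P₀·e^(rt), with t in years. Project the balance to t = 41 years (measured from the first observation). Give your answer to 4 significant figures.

r = ln(34800000/5720000) / 24 ≈ 0.075235 per year
P(41) = 5720000 · e^(0.075235·41) = 5720000 · 21.85981 ≈ 125038096.8

≈ 125,000,000 dollars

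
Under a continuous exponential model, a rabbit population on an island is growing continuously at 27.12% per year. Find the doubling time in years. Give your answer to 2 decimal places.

doubling time = ln(2) / |r| = 0.69315 / 0.2712

doubling time ≈ 2.56 years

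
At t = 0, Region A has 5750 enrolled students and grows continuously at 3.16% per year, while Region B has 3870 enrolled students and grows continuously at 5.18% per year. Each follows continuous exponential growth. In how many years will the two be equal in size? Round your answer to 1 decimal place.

t ≈ 19.6 years

5750·e^(0.0316t) = 3870·e^(0.0518t)
5750/3870 = e^((0.0518 − 0.0316)t) → ln(1.48579) = 0.0202·t
t = 0.39595 / 0.0202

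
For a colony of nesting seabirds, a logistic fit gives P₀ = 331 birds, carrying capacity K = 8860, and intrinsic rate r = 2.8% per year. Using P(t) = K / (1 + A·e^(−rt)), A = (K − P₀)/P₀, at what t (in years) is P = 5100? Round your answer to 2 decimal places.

t ≈ 126.93 years

A = (8860 − 331)/331 = 25.76737
5100 = 8860/(1 + 25.76737·e^(−0.028t)) → 1 + 25.76737·e^(−0.028t) = 1.73725
e^(−0.028t) = 0.028612 → t = ln(34.95042)/0.028 = 3.55393/0.028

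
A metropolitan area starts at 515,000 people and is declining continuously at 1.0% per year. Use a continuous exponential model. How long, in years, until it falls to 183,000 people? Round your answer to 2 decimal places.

t ≈ 103.47 years

183000 = 515000 · e^(-0.01·t)
t = ln(183000/515000) / -0.01 = ln(0.35534) / -0.01 = -1.03468 / -0.01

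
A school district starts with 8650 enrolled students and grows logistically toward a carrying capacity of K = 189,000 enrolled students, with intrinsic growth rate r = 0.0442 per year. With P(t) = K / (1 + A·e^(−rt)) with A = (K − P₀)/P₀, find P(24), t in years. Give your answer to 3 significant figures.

A = (189000 − 8650)/8650 = 20.84971
P(24) = 189000 / (1 + 20.84971·e^(−0.0442·24)) = 189000 / (1 + 20.84971·0.346179)
= 189000 / 8.21773 ≈ 22999.06

≈ 23,000 enrolled students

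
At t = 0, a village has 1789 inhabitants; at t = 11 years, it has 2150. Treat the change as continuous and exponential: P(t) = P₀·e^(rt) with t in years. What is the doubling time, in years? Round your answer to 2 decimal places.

r = ln(2150/1789) / 11 = ln(1.20179) / 11 ≈ 0.01671 per year
doubling time = ln 2 / |r| = 0.69315 / 0.01671

doubling time ≈ 41.48 years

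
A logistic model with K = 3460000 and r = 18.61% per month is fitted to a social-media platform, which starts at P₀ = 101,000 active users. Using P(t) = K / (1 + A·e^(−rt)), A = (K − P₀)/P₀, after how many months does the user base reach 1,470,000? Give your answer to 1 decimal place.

t ≈ 17.2 months

A = (3460000 − 101000)/101000 = 33.25743
1470000 = 3460000/(1 + 33.25743·e^(−0.1861t)) → 1 + 33.25743·e^(−0.1861t) = 2.35374
e^(−0.1861t) = 0.040705 → t = ln(24.56704)/0.1861 = 3.20141/0.1861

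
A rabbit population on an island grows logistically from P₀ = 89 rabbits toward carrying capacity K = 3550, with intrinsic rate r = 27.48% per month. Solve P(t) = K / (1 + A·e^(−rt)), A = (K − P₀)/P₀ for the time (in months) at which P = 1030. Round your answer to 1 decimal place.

A = (3550 − 89)/89 = 38.88764
1030 = 3550/(1 + 38.88764·e^(−0.2748t)) → 1 + 38.88764·e^(−0.2748t) = 3.4466
e^(−0.2748t) = 0.062915 → t = ln(15.89455)/0.2748 = 2.76598/0.2748

t ≈ 10.1 months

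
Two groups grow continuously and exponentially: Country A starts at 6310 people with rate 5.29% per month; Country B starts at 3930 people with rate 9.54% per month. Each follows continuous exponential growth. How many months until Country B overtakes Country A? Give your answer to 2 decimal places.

t ≈ 11.14 months

6310·e^(0.0529t) = 3930·e^(0.0954t)
6310/3930 = e^((0.0954 − 0.0529)t) → ln(1.6056) = 0.0425·t
t = 0.4735 / 0.0425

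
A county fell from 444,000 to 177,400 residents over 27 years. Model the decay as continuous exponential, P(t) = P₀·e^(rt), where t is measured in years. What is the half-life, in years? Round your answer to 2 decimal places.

half-life ≈ 20.40 years

r = ln(177400/444000) / 27 = ln(0.39955) / 27 ≈ -0.033978 per year
half-life = ln 2 / |r| = 0.69315 / 0.033978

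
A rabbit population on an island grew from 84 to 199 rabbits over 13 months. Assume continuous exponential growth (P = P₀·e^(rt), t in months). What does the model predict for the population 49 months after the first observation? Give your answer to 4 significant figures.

r = ln(199/84) / 13 ≈ 0.066345 per month
P(49) = 84 · e^(0.066345·49) = 84 · 25.81399 ≈ 2168.37

≈ 2,168 rabbits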